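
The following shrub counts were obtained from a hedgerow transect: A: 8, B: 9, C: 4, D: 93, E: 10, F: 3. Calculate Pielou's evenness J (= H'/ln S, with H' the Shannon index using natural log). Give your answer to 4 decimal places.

0.5511

Total N = 8+9+4+93+10+3 = 127, so the proportions are 0.062992, 0.070866, 0.031496, 0.732283, 0.07874, 0.023622 (working shown to 6 dp, full precision carried).
H' = −Σ pᵢ ln pᵢ = −((-0.174157) + (-0.187580) + (-0.108910) + (-0.228170) + (-0.200126) + (-0.088478)) = 0.987422.
With S = 6 species, ln S = 1.791759, so J = 0.987422/1.791759 = 0.551091, i.e. 0.5511 to 4 decimal places.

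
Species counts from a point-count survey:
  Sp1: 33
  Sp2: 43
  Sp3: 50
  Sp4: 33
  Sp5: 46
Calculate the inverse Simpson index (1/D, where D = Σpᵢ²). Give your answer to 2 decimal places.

4.86

Total N = 33+43+50+33+46 = 205, so the proportions are 0.160976, 0.209756, 0.243902, 0.160976, 0.22439 (working shown to 6 dp, full precision carried).
D = 0.160976² + 0.209756² + 0.243902² + 0.160976² + 0.22439² = 0.025913 + 0.043998 + 0.059488 + 0.025913 + 0.050351 = 0.205663.
So 1/D = 4.8623, i.e. 4.86 to 2 decimal places.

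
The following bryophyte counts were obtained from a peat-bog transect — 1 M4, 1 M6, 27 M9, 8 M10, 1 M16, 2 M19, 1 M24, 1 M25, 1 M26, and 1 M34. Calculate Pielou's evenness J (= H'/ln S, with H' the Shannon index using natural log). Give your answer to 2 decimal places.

0.59

Total N = 1+1+27+8+1+2+1+1+1+1 = 44, so the proportions are 0.0227, 0.0227, 0.6136, 0.1818, 0.0227, 0.0455, 0.0227, 0.0227, 0.0227, 0.0227 (working shown to 4 dp, full precision carried).
H' = −Σ pᵢ ln pᵢ = −((-0.0860) + (-0.0860) + (-0.2997) + (-0.3100) + (-0.0860) + (-0.1405) + (-0.0860) + (-0.0860) + (-0.0860) + (-0.0860)) = 1.3522.
With S = 10 species, ln S = 2.3026, so J = 1.3522/2.3026 = 0.5872, i.e. 0.59 to 2 decimal places.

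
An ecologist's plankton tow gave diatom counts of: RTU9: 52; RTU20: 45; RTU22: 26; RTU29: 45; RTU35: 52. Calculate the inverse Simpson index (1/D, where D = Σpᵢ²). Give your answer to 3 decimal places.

4.776

Total N = 52+45+26+45+52 = 220, so the proportions are 0.2363636, 0.2045455, 0.1181818, 0.2045455, 0.2363636 (working shown to 7 dp, full precision carried).
D = 0.2363636² + 0.2045455² + 0.1181818² + 0.2045455² + 0.2363636² = 0.0558678 + 0.0418388 + 0.0139669 + 0.0418388 + 0.0558678 = 0.2093802.
So 1/D = 4.77600, i.e. 4.776 to 3 decimal places.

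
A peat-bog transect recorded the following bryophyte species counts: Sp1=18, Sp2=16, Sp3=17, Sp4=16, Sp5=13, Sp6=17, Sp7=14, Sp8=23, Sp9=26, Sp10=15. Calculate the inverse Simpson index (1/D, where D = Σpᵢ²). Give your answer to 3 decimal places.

9.543

Total N = 18+16+17+16+13+17+14+23+26+15 = 175, so the proportions are 0.1028571, 0.0914286, 0.0971429, 0.0914286, 0.0742857, 0.0971429, 0.08, 0.1314286, 0.1485714, 0.0857143 (working shown to 7 dp, full precision carried).
D = 0.1028571² + 0.0914286² + 0.0971429² + 0.0914286² + 0.0742857² + 0.0971429² + 0.08² + 0.1314286² + 0.1485714² + 0.0857143² = 0.0105796 + 0.0083592 + 0.0094367 + 0.0083592 + 0.0055184 + 0.0094367 + 0.0064000 + 0.0172735 + 0.0220735 + 0.0073469 = 0.1047837.
So 1/D = 9.54347, i.e. 9.543 to 3 decimal places.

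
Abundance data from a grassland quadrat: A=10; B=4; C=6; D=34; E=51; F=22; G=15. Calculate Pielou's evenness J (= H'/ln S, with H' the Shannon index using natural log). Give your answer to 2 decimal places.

0.85

Total N = 10+4+6+34+51+22+15 = 142, so the proportions are 0.0704, 0.0282, 0.0423, 0.2394, 0.3592, 0.1549, 0.1056 (working shown to 4 dp, full precision carried).
H' = −Σ pᵢ ln pᵢ = −((-0.1868) + (-0.1006) + (-0.1337) + (-0.3423) + (-0.3678) + (-0.2889) + (-0.2374)) = 1.6575.
With S = 7 species, ln S = 1.9459, so J = 1.6575/1.9459 = 0.8518, i.e. 0.85 to 2 decimal places.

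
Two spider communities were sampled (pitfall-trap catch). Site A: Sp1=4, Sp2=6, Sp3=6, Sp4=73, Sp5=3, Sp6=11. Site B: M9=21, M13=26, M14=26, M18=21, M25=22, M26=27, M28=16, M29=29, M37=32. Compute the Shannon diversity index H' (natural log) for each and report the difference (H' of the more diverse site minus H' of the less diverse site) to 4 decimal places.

Site A: N=103, proportions 0.038835, 0.058252, 0.058252, 0.708738, 0.029126, 0.106796, giving H' = 1.043248 (working shown to 6 dp, full precision carried).
Site B: N=220, proportions 0.095455, 0.118182, 0.118182, 0.095455, 0.1, 0.122727, 0.072727, 0.131818, 0.145455, giving H' = 2.179091.
Difference = |1.043248 − 2.179091| = 1.135843, i.e. 1.1358 to 4 decimal places.

1.1358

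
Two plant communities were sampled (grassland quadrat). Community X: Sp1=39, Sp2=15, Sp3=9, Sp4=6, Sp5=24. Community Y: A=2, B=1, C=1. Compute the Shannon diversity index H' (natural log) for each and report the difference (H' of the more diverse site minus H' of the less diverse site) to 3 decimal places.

Community X: N=93, proportions 0.41935, 0.16129, 0.09677, 0.06452, 0.25806, giving H' = 1.41111 (working shown to 5 dp, full precision carried).
Community Y: N=4, proportions 0.5, 0.25, 0.25, giving H' = 1.03972.
Difference = |1.41111 − 1.03972| = 0.37139, i.e. 0.371 to 3 decimal places.

0.371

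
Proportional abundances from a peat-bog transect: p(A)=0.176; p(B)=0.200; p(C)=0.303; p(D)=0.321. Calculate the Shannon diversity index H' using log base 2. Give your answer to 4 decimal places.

1.9537

Each pᵢ log₂ pᵢ term (working shown to 6 dp, full precision carried): 0.176×(-2.506353)=-0.441118, 0.2×(-2.321928)=-0.464386, 0.303×(-1.722610)=-0.521951, 0.321×(-1.639355)=-0.526233.
Sum = -1.953687, so H' = 1.9537.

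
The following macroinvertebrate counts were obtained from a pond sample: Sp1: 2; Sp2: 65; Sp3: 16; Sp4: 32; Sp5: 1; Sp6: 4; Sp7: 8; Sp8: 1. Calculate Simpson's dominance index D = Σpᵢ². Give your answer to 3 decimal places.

Total N = 2+65+16+32+1+4+8+1 = 129, so the proportions are 0.0155, 0.50388, 0.12403, 0.24806, 0.00775, 0.03101, 0.06202, 0.00775 (working shown to 5 dp, full precision carried).
D = 0.0155² + 0.50388² + 0.12403² + 0.24806² + 0.00775² + 0.03101² + 0.06202² + 0.00775² = 0.00024 + 0.25389 + 0.01538 + 0.06153 + 0.00006 + 0.00096 + 0.00385 + 0.00006 = 0.33598.
To 3 decimal places, D = 0.336.

0.336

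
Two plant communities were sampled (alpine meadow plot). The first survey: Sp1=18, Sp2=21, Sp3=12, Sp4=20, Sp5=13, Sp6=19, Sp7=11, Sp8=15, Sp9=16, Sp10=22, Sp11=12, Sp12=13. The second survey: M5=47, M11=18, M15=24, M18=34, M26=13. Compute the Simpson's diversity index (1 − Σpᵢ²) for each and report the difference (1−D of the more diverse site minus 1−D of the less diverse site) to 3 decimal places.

0.152

The first survey: N=192, proportions 0.09375, 0.10938, 0.0625, 0.10417, 0.06771, 0.09896, 0.05729, 0.07812, 0.08333, 0.11458, 0.0625, 0.06771, giving 1−D = 0.91216 (working shown to 5 dp, full precision carried).
The second survey: N=136, proportions 0.34559, 0.13235, 0.17647, 0.25, 0.09559, giving 1−D = 0.76027.
Difference = |0.91216 − 0.76027| = 0.15189, i.e. 0.152 to 3 decimal places.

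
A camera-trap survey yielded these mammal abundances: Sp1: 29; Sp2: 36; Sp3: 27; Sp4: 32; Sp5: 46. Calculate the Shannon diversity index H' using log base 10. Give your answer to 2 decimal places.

0.69

Total N = 29+36+27+32+46 = 170, so the proportions are 0.1706, 0.2118, 0.1588, 0.1882, 0.2706 (working shown to 4 dp, full precision carried).
Each pᵢ log₁₀ pᵢ term: 0.1706×(-0.7681)=-0.1310, 0.2118×(-0.6741)=-0.1428, 0.1588×(-0.7991)=-0.1269, 0.1882×(-0.7253)=-0.1365, 0.2706×(-0.5677)=-0.1536.
Sum = -0.6908, so H' = 0.69.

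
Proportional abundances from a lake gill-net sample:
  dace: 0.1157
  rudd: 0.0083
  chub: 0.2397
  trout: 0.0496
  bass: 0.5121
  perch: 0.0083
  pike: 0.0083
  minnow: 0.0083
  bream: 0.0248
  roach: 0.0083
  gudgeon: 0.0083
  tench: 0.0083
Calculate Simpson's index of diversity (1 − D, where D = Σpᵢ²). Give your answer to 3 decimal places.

0.663

D = 0.1157² + 0.0083² + 0.2397² + 0.0496² + 0.5121² + 0.0083² + 0.0083² + 0.0083² + 0.0248² + 0.0083² + 0.0083² + 0.0083² = 0.01339 + 0.00007 + 0.05746 + 0.00246 + 0.26225 + 0.00007 + 0.00007 + 0.00007 + 0.00062 + 0.00007 + 0.00007 + 0.00007 = 0.33665 (working shown to 5 dp, full precision carried).
So 1 − D = 0.66335, i.e. 0.663 to 3 decimal places.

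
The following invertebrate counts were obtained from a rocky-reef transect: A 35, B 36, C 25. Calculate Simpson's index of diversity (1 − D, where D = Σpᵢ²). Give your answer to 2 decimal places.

0.66

Total N = 35+36+25 = 96, so the proportions are 0.3646, 0.375, 0.2604 (working shown to 4 dp, full precision carried).
D = 0.3646² + 0.375² + 0.2604² = 0.1329 + 0.1406 + 0.0678 = 0.3414.
So 1 − D = 0.6586, i.e. 0.66 to 2 decimal places.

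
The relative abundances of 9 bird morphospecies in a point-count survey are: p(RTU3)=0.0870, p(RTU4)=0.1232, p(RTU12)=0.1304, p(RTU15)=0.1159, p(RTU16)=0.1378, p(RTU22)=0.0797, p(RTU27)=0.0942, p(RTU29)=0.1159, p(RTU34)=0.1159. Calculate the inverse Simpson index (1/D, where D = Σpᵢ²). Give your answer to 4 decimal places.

D = 0.087² + 0.1232² + 0.1304² + 0.1159² + 0.1378² + 0.0797² + 0.0942² + 0.1159² + 0.1159² = 0.00756900 + 0.01517824 + 0.01700416 + 0.01343281 + 0.01898884 + 0.00635209 + 0.00887364 + 0.01343281 + 0.01343281 = 0.11426440 (working shown to 8 dp, full precision carried).
So 1/D = 8.751632, i.e. 8.7516 to 4 decimal places.

8.7516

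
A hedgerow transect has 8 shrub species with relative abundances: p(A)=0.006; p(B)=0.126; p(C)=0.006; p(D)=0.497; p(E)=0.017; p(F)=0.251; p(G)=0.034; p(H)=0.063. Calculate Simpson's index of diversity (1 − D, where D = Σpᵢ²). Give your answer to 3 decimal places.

D = 0.006² + 0.126² + 0.006² + 0.497² + 0.017² + 0.251² + 0.034² + 0.063² = 0.00004 + 0.01588 + 0.00004 + 0.24701 + 0.00029 + 0.06300 + 0.00116 + 0.00397 = 0.33137 (working shown to 5 dp, full precision carried).
So 1 − D = 0.66863, i.e. 0.669 to 3 decimal places.

0.669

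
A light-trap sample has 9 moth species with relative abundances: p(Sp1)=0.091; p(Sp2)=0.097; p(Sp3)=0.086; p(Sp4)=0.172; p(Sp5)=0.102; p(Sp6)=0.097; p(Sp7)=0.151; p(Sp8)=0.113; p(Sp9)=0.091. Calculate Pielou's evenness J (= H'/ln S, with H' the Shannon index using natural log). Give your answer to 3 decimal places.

H' = −Σ pᵢ ln pᵢ = −((-0.21812) + (-0.22631) + (-0.21099) + (-0.30276) + (-0.23284) + (-0.22631) + (-0.28546) + (-0.24638) + (-0.21812)) = 2.16729 (working shown to 5 dp, full precision carried).
With S = 9 species, ln S = 2.19722, so J = 2.16729/2.19722 = 0.98638, i.e. 0.986 to 3 decimal places.

0.986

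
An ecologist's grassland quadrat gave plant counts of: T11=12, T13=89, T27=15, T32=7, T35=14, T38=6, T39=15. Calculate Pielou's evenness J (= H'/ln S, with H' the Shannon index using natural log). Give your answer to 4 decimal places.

Total N = 12+89+15+7+14+6+15 = 158, so the proportions are 0.075949, 0.563291, 0.094937, 0.044304, 0.088608, 0.037975, 0.094937 (working shown to 6 dp, full precision carried).
H' = −Σ pᵢ ln pᵢ = −((-0.195774) + (-0.323306) + (-0.223533) + (-0.138081) + (-0.214744) + (-0.124209) + (-0.223533)) = 1.443179.
With S = 7 species, ln S = 1.945910, so J = 1.443179/1.945910 = 0.741647, i.e. 0.7416 to 4 decimal places.

0.7416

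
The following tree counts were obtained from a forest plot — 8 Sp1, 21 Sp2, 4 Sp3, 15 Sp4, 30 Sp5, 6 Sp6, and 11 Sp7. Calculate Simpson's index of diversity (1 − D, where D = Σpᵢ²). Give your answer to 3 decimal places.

0.800

Total N = 8+21+4+15+30+6+11 = 95, so the proportions are 0.08421, 0.22105, 0.04211, 0.15789, 0.31579, 0.06316, 0.11579 (working shown to 5 dp, full precision carried).
D = 0.08421² + 0.22105² + 0.04211² + 0.15789² + 0.31579² + 0.06316² + 0.11579² = 0.00709 + 0.04886 + 0.00177 + 0.02493 + 0.09972 + 0.00399 + 0.01341 = 0.19978.
So 1 − D = 0.80022, i.e. 0.800 to 3 decimal places.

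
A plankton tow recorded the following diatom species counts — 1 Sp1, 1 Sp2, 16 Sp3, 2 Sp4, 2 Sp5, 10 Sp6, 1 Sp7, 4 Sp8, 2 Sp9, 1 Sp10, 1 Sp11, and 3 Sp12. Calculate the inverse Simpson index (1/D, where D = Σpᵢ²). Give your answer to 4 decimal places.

4.8643

Total N = 1+1+16+2+2+10+1+4+2+1+1+3 = 44, so the proportions are 0.02272727, 0.02272727, 0.36363636, 0.04545455, 0.04545455, 0.22727273, 0.02272727, 0.09090909, 0.04545455, 0.02272727, 0.02272727, 0.06818182 (working shown to 8 dp, full precision carried).
D = 0.02272727² + 0.02272727² + 0.36363636² + 0.04545455² + 0.04545455² + 0.22727273² + 0.02272727² + 0.09090909² + 0.04545455² + 0.02272727² + 0.02272727² + 0.06818182² = 0.00051653 + 0.00051653 + 0.13223140 + 0.00206612 + 0.00206612 + 0.05165289 + 0.00051653 + 0.00826446 + 0.00206612 + 0.00051653 + 0.00051653 + 0.00464876 = 0.20557851.
So 1/D = 4.864322, i.e. 4.8643 to 4 decimal places.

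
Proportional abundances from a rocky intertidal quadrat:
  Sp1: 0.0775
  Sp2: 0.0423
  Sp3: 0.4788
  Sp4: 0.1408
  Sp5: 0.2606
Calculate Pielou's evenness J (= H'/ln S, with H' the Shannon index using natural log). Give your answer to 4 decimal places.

0.8146

H' = −Σ pᵢ ln pᵢ = −((-0.198204) + (-0.133794) + (-0.352623) + (-0.276026) + (-0.350447)) = 1.311094 (working shown to 6 dp, full precision carried).
With S = 5 species, ln S = 1.609438, so J = 1.311094/1.609438 = 0.814629, i.e. 0.8146 to 4 decimal places.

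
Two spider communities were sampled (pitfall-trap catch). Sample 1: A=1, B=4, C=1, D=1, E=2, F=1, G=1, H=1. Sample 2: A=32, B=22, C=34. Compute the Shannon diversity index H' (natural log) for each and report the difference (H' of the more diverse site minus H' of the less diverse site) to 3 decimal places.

0.825

Sample 1: N=12, proportions 0.08333, 0.33333, 0.08333, 0.08333, 0.16667, 0.08333, 0.08333, 0.08333, giving H' = 1.90728 (working shown to 5 dp, full precision carried).
Sample 2: N=88, proportions 0.36364, 0.25, 0.38636, giving H' = 1.08185.
Difference = |1.90728 − 1.08185| = 0.82543, i.e. 0.825 to 3 decimal places.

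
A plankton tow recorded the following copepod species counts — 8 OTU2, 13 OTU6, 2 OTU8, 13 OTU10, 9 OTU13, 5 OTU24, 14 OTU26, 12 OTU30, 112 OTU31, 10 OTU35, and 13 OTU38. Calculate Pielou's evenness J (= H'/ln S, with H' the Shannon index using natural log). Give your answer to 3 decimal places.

Total N = 8+13+2+13+9+5+14+12+112+10+13 = 211, so the proportions are 0.03791, 0.06161, 0.00948, 0.06161, 0.04265, 0.0237, 0.06635, 0.05687, 0.53081, 0.04739, 0.06161 (working shown to 5 dp, full precision carried).
H' = −Σ pᵢ ln pᵢ = −((-0.12407) + (-0.17171) + (-0.04416) + (-0.17171) + (-0.13456) + (-0.08868) + (-0.18000) + (-0.16305) + (-0.33619) + (-0.14452) + (-0.17171)) = 1.73034.
With S = 11 species, ln S = 2.39790, so J = 1.73034/2.39790 = 0.72161, i.e. 0.722 to 3 decimal places.

0.722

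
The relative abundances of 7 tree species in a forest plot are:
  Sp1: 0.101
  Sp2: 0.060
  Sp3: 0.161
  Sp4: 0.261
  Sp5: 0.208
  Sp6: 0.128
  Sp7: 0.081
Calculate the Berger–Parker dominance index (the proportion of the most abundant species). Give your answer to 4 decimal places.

0.2610

The largest proportion is 0.261, i.e. d = 0.2610 to 4 decimal places.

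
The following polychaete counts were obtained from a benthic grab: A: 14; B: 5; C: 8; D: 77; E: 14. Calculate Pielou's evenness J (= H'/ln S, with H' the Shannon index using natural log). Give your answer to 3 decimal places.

0.684

Total N = 14+5+8+77+14 = 118, so the proportions are 0.11864, 0.04237, 0.0678, 0.65254, 0.11864 (working shown to 5 dp, full precision carried).
H' = −Σ pᵢ ln pᵢ = −((-0.25290) + (-0.13395) + (-0.18246) + (-0.27856) + (-0.25290)) = 1.10077.
With S = 5 species, ln S = 1.60944, so J = 1.10077/1.60944 = 0.68395, i.e. 0.684 to 3 decimal places.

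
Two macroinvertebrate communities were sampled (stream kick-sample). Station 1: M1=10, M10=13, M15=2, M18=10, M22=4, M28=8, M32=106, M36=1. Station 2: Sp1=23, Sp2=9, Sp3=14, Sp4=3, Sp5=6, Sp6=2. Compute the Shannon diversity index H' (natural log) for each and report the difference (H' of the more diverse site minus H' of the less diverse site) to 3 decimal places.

Station 1: N=154, proportions 0.06494, 0.08442, 0.01299, 0.06494, 0.02597, 0.05195, 0.68831, 0.00649, giving H' = 1.15846 (working shown to 5 dp, full precision carried).
Station 2: N=57, proportions 0.40351, 0.15789, 0.24561, 0.05263, 0.10526, 0.03509, giving H' = 1.51198.
Difference = |1.15846 − 1.51198| = 0.35352, i.e. 0.354 to 3 decimal places.

0.354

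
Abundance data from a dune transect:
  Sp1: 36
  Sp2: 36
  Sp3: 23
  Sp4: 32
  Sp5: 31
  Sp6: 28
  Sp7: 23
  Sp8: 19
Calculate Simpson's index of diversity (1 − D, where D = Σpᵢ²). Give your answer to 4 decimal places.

0.8696

Total N = 36+36+23+32+31+28+23+19 = 228, so the proportions are 0.157895, 0.157895, 0.100877, 0.140351, 0.135965, 0.122807, 0.100877, 0.083333 (working shown to 6 dp, full precision carried).
D = 0.157895² + 0.157895² + 0.100877² + 0.140351² + 0.135965² + 0.122807² + 0.100877² + 0.083333² = 0.024931 + 0.024931 + 0.010176 + 0.019698 + 0.018486 + 0.015082 + 0.010176 + 0.006944 = 0.130425.
So 1 − D = 0.869575, i.e. 0.8696 to 4 decimal places.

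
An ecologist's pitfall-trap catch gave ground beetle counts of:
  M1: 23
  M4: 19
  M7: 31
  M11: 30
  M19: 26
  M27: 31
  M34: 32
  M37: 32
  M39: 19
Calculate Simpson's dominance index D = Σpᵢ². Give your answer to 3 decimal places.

Total N = 23+19+31+30+26+31+32+32+19 = 243, so the proportions are 0.09465, 0.07819, 0.12757, 0.12346, 0.107, 0.12757, 0.13169, 0.13169, 0.07819 (working shown to 5 dp, full precision carried).
D = 0.09465² + 0.07819² + 0.12757² + 0.12346² + 0.107² + 0.12757² + 0.13169² + 0.13169² + 0.07819² = 0.00896 + 0.00611 + 0.01627 + 0.01524 + 0.01145 + 0.01627 + 0.01734 + 0.01734 + 0.00611 = 0.11511.
To 3 decimal places, D = 0.115.

0.115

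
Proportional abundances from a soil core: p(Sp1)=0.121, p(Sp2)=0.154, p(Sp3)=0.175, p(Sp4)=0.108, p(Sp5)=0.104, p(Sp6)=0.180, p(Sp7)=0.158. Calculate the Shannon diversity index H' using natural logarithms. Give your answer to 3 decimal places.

1.925

Each pᵢ ln pᵢ term (working shown to 5 dp, full precision carried): 0.121×(-2.11196)=-0.25555, 0.154×(-1.87080)=-0.28810, 0.175×(-1.74297)=-0.30502, 0.108×(-2.22562)=-0.24037, 0.104×(-2.26336)=-0.23539, 0.18×(-1.71480)=-0.30866, 0.158×(-1.84516)=-0.29154.
Sum = -1.92463, so H' = 1.925.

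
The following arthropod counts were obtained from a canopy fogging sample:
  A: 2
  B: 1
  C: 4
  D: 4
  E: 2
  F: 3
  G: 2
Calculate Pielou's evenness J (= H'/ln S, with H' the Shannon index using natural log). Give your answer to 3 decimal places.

0.956

Total N = 2+1+4+4+2+3+2 = 18, so the proportions are 0.11111, 0.05556, 0.22222, 0.22222, 0.11111, 0.16667, 0.11111 (working shown to 5 dp, full precision carried).
H' = −Σ pᵢ ln pᵢ = −((-0.24414) + (-0.16058) + (-0.33424) + (-0.33424) + (-0.24414) + (-0.29863) + (-0.24414)) = 1.86009.
With S = 7 species, ln S = 1.94591, so J = 1.86009/1.94591 = 0.95590, i.e. 0.956 to 3 decimal places.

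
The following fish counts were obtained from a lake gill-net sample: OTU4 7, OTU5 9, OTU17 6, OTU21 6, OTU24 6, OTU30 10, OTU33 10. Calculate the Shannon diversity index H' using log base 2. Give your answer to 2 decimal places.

2.77

Total N = 7+9+6+6+6+10+10 = 54, so the proportions are 0.1296, 0.1667, 0.1111, 0.1111, 0.1111, 0.1852, 0.1852 (working shown to 4 dp, full precision carried).
Each pᵢ log₂ pᵢ term: 0.1296×(-2.9475)=-0.3821, 0.1667×(-2.5850)=-0.4308, 0.1111×(-3.1699)=-0.3522, 0.1111×(-3.1699)=-0.3522, 0.1111×(-3.1699)=-0.3522, 0.1852×(-2.4330)=-0.4505, 0.1852×(-2.4330)=-0.4505.
Sum = -2.7707, so H' = 2.77.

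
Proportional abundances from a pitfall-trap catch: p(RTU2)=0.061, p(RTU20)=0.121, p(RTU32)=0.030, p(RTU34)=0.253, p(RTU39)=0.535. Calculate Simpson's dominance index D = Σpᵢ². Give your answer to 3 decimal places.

D = 0.061² + 0.121² + 0.03² + 0.253² + 0.535² = 0.003721 + 0.014641 + 0.000900 + 0.064009 + 0.286225 = 0.369496 (working shown to 6 dp, full precision carried).
To 3 decimal places, D = 0.369.

0.369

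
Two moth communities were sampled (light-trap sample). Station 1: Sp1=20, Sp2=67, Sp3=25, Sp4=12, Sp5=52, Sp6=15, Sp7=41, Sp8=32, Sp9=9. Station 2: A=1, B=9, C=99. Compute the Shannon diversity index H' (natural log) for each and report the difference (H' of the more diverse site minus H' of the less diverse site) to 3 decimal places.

Station 1: N=273, proportions 0.07326, 0.245421, 0.091575, 0.043956, 0.190476, 0.054945, 0.150183, 0.117216, 0.032967, giving H' = 2.016284 (working shown to 6 dp, full precision carried).
Station 2: N=109, proportions 0.009174, 0.082569, 0.908257, giving H' = 0.336376.
Difference = |2.016284 − 0.336376| = 1.679908, i.e. 1.680 to 3 decimal places.

1.680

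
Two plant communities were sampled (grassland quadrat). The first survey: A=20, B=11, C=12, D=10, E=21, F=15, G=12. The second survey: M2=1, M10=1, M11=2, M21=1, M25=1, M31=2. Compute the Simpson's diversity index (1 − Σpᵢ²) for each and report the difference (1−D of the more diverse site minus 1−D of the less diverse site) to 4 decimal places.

0.0331

The first survey: N=101, proportions 0.19802, 0.108911, 0.118812, 0.09901, 0.207921, 0.148515, 0.118812, giving 1−D = 0.845603 (working shown to 6 dp, full precision carried).
The second survey: N=8, proportions 0.125, 0.125, 0.25, 0.125, 0.125, 0.25, giving 1−D = 0.812500.
Difference = |0.845603 − 0.812500| = 0.033103, i.e. 0.0331 to 4 decimal places.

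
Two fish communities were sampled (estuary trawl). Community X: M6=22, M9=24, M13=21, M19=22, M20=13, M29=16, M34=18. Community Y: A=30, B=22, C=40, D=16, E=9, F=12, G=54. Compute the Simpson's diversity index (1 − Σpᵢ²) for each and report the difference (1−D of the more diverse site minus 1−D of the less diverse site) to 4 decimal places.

Community X: N=136, proportions 0.161765, 0.176471, 0.154412, 0.161765, 0.095588, 0.117647, 0.132353, giving 1−D = 0.852184 (working shown to 6 dp, full precision carried).
Community Y: N=183, proportions 0.163934, 0.120219, 0.218579, 0.087432, 0.04918, 0.065574, 0.295082, giving 1−D = 0.809460.
Difference = |0.852184 − 0.809460| = 0.042724, i.e. 0.0427 to 4 decimal places.

0.0427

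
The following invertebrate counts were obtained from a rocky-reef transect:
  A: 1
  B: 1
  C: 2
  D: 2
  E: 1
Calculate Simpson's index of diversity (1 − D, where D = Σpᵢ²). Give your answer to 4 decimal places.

0.7755

Total N = 1+1+2+2+1 = 7, so the proportions are 0.142857, 0.142857, 0.285714, 0.285714, 0.142857 (working shown to 6 dp, full precision carried).
D = 0.142857² + 0.142857² + 0.285714² + 0.285714² + 0.142857² = 0.020408 + 0.020408 + 0.081633 + 0.081633 + 0.020408 = 0.224490.
So 1 − D = 0.775510, i.e. 0.7755 to 4 decimal places.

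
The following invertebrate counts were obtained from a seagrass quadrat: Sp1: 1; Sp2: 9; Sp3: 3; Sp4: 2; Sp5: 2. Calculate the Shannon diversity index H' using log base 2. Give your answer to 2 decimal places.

Total N = 1+9+3+2+2 = 17, so the proportions are 0.0588, 0.5294, 0.1765, 0.1176, 0.1176 (working shown to 4 dp, full precision carried).
Each pᵢ log₂ pᵢ term: 0.0588×(-4.0875)=-0.2404, 0.5294×(-0.9175)=-0.4858, 0.1765×(-2.5025)=-0.4416, 0.1176×(-3.0875)=-0.3632, 0.1176×(-3.0875)=-0.3632.
Sum = -1.8943, so H' = 1.89.

1.89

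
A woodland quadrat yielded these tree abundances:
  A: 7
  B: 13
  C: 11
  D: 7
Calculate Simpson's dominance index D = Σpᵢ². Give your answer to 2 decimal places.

Total N = 7+13+11+7 = 38, so the proportions are 0.1842, 0.3421, 0.2895, 0.1842 (working shown to 4 dp, full precision carried).
D = 0.1842² + 0.3421² + 0.2895² + 0.1842² = 0.0339 + 0.1170 + 0.0838 + 0.0339 = 0.2687.
To 2 decimal places, D = 0.27.

0.27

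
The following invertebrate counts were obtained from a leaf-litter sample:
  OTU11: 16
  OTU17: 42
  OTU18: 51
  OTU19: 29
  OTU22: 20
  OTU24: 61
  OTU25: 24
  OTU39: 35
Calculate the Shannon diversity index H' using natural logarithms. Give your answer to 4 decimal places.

Total N = 16+42+51+29+20+61+24+35 = 278, so the proportions are 0.057554, 0.151079, 0.183453, 0.104317, 0.071942, 0.219424, 0.086331, 0.125899 (working shown to 6 dp, full precision carried).
Each pᵢ ln pᵢ term: 0.057554×(-2.855032)=-0.164318, 0.151079×(-1.889951)=-0.285532, 0.183453×(-1.695795)=-0.311099, 0.104317×(-2.260325)=-0.235789, 0.071942×(-2.631889)=-0.189345, 0.219424×(-1.516747)=-0.332811, 0.086331×(-2.449567)=-0.211473, 0.125899×(-2.072273)=-0.260898.
Sum = -1.991266, so H' = 1.9913.

1.9913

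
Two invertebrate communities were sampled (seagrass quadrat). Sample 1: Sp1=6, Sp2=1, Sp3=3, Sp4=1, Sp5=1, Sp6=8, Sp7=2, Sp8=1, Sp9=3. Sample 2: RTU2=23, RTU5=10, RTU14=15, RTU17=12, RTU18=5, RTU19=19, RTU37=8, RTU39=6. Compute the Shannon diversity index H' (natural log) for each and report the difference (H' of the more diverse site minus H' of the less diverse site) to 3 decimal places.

0.065

Sample 1: N=26, proportions 0.23077, 0.03846, 0.11538, 0.03846, 0.03846, 0.30769, 0.07692, 0.03846, 0.11538, giving H' = 1.89794 (working shown to 5 dp, full precision carried).
Sample 2: N=98, proportions 0.23469, 0.10204, 0.15306, 0.12245, 0.05102, 0.19388, 0.08163, 0.06122, giving H' = 1.96293.
Difference = |1.89794 − 1.96293| = 0.06499, i.e. 0.065 to 3 decimal places.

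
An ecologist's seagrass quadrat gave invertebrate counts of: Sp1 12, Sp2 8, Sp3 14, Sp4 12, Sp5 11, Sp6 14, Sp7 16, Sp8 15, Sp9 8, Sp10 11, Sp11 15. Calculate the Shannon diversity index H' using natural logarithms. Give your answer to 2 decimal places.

2.37

Total N = 12+8+14+12+11+14+16+15+8+11+15 = 136, so the proportions are 0.0882, 0.0588, 0.1029, 0.0882, 0.0809, 0.1029, 0.1176, 0.1103, 0.0588, 0.0809, 0.1103 (working shown to 4 dp, full precision carried).
Each pᵢ ln pᵢ term: 0.0882×(-2.4277)=-0.2142, 0.0588×(-2.8332)=-0.1667, 0.1029×(-2.2736)=-0.2340, 0.0882×(-2.4277)=-0.2142, 0.0809×(-2.5148)=-0.2034, 0.1029×(-2.2736)=-0.2340, 0.1176×(-2.1401)=-0.2518, 0.1103×(-2.2046)=-0.2432, 0.0588×(-2.8332)=-0.1667, 0.0809×(-2.5148)=-0.2034, 0.1103×(-2.2046)=-0.2432.
Sum = -2.3747, so H' = 2.37.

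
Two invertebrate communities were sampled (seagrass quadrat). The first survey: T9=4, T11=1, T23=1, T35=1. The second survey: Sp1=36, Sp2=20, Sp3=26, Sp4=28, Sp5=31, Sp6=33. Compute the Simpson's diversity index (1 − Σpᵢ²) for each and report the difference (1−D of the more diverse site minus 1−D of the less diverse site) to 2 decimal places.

0.22

The first survey: N=7, proportions 0.5714, 0.1429, 0.1429, 0.1429, giving 1−D = 0.6122 (working shown to 4 dp, full precision carried).
The second survey: N=174, proportions 0.2069, 0.1149, 0.1494, 0.1609, 0.1782, 0.1897, giving 1−D = 0.8280.
Difference = |0.6122 − 0.8280| = 0.2158, i.e. 0.22 to 2 decimal places.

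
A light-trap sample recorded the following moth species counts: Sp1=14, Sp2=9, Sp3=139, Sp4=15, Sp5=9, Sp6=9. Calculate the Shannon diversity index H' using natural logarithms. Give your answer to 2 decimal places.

1.05

Total N = 14+9+139+15+9+9 = 195, so the proportions are 0.0718, 0.0462, 0.7128, 0.0769, 0.0462, 0.0462 (working shown to 4 dp, full precision carried).
Each pᵢ ln pᵢ term: 0.0718×(-2.6339)=-0.1891, 0.0462×(-3.0758)=-0.1420, 0.7128×(-0.3385)=-0.2413, 0.0769×(-2.5649)=-0.1973, 0.0462×(-3.0758)=-0.1420, 0.0462×(-3.0758)=-0.1420.
Sum = -1.0536, so H' = 1.05.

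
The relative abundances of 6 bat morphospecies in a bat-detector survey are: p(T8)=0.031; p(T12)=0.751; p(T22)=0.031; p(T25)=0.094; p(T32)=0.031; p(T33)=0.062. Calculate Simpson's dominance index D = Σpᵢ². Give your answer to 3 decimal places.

D = 0.031² + 0.751² + 0.031² + 0.094² + 0.031² + 0.062² = 0.00096 + 0.56400 + 0.00096 + 0.00884 + 0.00096 + 0.00384 = 0.57956 (working shown to 5 dp, full precision carried).
To 3 decimal places, D = 0.580.

0.580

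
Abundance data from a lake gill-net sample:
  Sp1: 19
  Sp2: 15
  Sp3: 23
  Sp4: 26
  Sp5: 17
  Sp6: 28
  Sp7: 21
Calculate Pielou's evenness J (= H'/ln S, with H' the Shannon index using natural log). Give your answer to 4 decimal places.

Total N = 19+15+23+26+17+28+21 = 149, so the proportions are 0.1275168, 0.1006711, 0.1543624, 0.1744966, 0.114094, 0.1879195, 0.1409396 (working shown to 7 dp, full precision carried).
H' = −Σ pᵢ ln pᵢ = −((-0.2626217) + (-0.2311305) + (-0.2884188) + (-0.3046449) + (-0.2476675) + (-0.3141528) + (-0.2761604)) = 1.9247967.
With S = 7 species, ln S = 1.9459101, so J = 1.9247967/1.9459101 = 0.9891498, i.e. 0.9891 to 4 decimal places.

0.9891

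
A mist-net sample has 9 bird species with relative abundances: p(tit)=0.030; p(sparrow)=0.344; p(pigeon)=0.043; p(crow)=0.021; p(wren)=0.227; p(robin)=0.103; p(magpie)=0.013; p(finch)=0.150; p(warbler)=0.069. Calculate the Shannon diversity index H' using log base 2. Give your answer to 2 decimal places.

Each pᵢ log₂ pᵢ term (working shown to 4 dp, full precision carried): 0.03×(-5.0589)=-0.1518, 0.344×(-1.5395)=-0.5296, 0.043×(-4.5395)=-0.1952, 0.021×(-5.5735)=-0.1170, 0.227×(-2.1392)=-0.4856, 0.103×(-3.2793)=-0.3378, 0.013×(-6.2653)=-0.0814, 0.15×(-2.7370)=-0.4105, 0.069×(-3.8573)=-0.2662.
Sum = -2.5751, so H' = 2.58.

2.58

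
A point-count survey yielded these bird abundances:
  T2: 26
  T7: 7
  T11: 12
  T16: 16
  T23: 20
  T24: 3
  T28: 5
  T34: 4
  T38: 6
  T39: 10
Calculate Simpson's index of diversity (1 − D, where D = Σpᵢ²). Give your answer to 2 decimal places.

0.86

Total N = 26+7+12+16+20+3+5+4+6+10 = 109, so the proportions are 0.2385, 0.0642, 0.1101, 0.1468, 0.1835, 0.0275, 0.0459, 0.0367, 0.055, 0.0917 (working shown to 4 dp, full precision carried).
D = 0.2385² + 0.0642² + 0.1101² + 0.1468² + 0.1835² + 0.0275² + 0.0459² + 0.0367² + 0.055² + 0.0917² = 0.0569 + 0.0041 + 0.0121 + 0.0215 + 0.0337 + 0.0008 + 0.0021 + 0.0013 + 0.0030 + 0.0084 = 0.1440.
So 1 − D = 0.8560, i.e. 0.86 to 2 decimal places.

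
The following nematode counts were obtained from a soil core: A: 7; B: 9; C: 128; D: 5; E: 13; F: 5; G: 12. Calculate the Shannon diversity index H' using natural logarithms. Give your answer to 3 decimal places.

1.088

Total N = 7+9+128+5+13+5+12 = 179, so the proportions are 0.03911, 0.05028, 0.71508, 0.02793, 0.07263, 0.02793, 0.06704 (working shown to 5 dp, full precision carried).
Each pᵢ ln pᵢ term: 0.03911×(-3.24148)=-0.12676, 0.05028×(-2.99016)=-0.15034, 0.71508×(-0.33536)=-0.23981, 0.02793×(-3.57795)=-0.09994, 0.07263×(-2.62244)=-0.19046, 0.02793×(-3.57795)=-0.09994, 0.06704×(-2.70248)=-0.18117.
Sum = -1.08843, so H' = 1.088.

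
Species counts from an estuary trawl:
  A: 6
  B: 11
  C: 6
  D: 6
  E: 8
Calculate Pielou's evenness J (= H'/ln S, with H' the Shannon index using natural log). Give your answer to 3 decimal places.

0.980

Total N = 6+11+6+6+8 = 37, so the proportions are 0.16216, 0.2973, 0.16216, 0.16216, 0.21622 (working shown to 5 dp, full precision carried).
H' = −Σ pᵢ ln pᵢ = −((-0.29500) + (-0.36063) + (-0.29500) + (-0.29500) + (-0.33113)) = 1.57675.
With S = 5 species, ln S = 1.60944, so J = 1.57675/1.60944 = 0.97969, i.e. 0.980 to 3 decimal places.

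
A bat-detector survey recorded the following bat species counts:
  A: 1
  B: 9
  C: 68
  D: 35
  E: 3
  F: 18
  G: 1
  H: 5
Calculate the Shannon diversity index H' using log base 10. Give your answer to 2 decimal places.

0.61

Total N = 1+9+68+35+3+18+1+5 = 140, so the proportions are 0.0071, 0.0643, 0.4857, 0.25, 0.0214, 0.1286, 0.0071, 0.0357 (working shown to 4 dp, full precision carried).
Each pᵢ log₁₀ pᵢ term: 0.0071×(-2.1461)=-0.0153, 0.0643×(-1.1919)=-0.0766, 0.4857×(-0.3136)=-0.1523, 0.25×(-0.6021)=-0.1505, 0.0214×(-1.6690)=-0.0358, 0.1286×(-0.8909)=-0.1145, 0.0071×(-2.1461)=-0.0153, 0.0357×(-1.4472)=-0.0517.
Sum = -0.6121, so H' = 0.61.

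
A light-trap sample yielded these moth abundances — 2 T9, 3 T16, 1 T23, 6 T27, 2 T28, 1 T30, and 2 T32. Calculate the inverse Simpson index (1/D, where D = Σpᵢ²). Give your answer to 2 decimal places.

4.90

Total N = 2+3+1+6+2+1+2 = 17, so the proportions are 0.117647, 0.176471, 0.058824, 0.352941, 0.117647, 0.058824, 0.117647 (working shown to 6 dp, full precision carried).
D = 0.117647² + 0.176471² + 0.058824² + 0.352941² + 0.117647² + 0.058824² + 0.117647² = 0.013841 + 0.031142 + 0.003460 + 0.124567 + 0.013841 + 0.003460 + 0.013841 = 0.204152.
So 1/D = 4.8983, i.e. 4.90 to 2 decimal places.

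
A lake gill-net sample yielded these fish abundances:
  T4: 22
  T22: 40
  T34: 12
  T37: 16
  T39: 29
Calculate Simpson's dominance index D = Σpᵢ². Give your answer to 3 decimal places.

Total N = 22+40+12+16+29 = 119, so the proportions are 0.18487, 0.33613, 0.10084, 0.13445, 0.2437 (working shown to 5 dp, full precision carried).
D = 0.18487² + 0.33613² + 0.10084² + 0.13445² + 0.2437² = 0.03418 + 0.11299 + 0.01017 + 0.01808 + 0.05939 = 0.23480.
To 3 decimal places, D = 0.235.

0.235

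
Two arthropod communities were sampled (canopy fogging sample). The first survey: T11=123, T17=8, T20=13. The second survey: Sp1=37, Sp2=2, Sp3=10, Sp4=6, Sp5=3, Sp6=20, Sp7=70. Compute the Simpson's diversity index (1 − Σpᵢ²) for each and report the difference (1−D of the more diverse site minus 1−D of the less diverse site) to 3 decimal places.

0.430

The first survey: N=144, proportions 0.85417, 0.05556, 0.09028, giving 1−D = 0.25916 (working shown to 5 dp, full precision carried).
The second survey: N=148, proportions 0.25, 0.01351, 0.06757, 0.04054, 0.02027, 0.13514, 0.47297, giving 1−D = 0.68873.
Difference = |0.25916 − 0.68873| = 0.42957, i.e. 0.430 to 3 decimal places.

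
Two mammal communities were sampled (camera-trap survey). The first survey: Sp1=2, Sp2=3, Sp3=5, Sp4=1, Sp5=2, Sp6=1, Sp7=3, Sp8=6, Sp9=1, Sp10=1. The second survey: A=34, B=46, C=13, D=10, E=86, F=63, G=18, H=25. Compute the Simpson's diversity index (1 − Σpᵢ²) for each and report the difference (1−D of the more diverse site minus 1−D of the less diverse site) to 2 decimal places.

The first survey: N=25, proportions 0.08, 0.12, 0.2, 0.04, 0.08, 0.04, 0.12, 0.24, 0.04, 0.04, giving 1−D = 0.8544 (working shown to 4 dp, full precision carried).
The second survey: N=295, proportions 0.1153, 0.1559, 0.0441, 0.0339, 0.2915, 0.2136, 0.061, 0.0847, giving 1−D = 0.8178.
Difference = |0.8544 − 0.8178| = 0.0366, i.e. 0.04 to 2 decimal places.

0.04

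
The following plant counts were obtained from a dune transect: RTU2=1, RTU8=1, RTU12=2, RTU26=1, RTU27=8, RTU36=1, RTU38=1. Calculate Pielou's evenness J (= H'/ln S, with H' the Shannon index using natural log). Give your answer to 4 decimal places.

Total N = 1+1+2+1+8+1+1 = 15, so the proportions are 0.066667, 0.066667, 0.133333, 0.066667, 0.533333, 0.066667, 0.066667 (working shown to 6 dp, full precision carried).
H' = −Σ pᵢ ln pᵢ = −((-0.180537) + (-0.180537) + (-0.268654) + (-0.180537) + (-0.335258) + (-0.180537) + (-0.180537)) = 1.506595.
With S = 7 species, ln S = 1.945910, so J = 1.506595/1.945910 = 0.774237, i.e. 0.7742 to 4 decimal places.

0.7742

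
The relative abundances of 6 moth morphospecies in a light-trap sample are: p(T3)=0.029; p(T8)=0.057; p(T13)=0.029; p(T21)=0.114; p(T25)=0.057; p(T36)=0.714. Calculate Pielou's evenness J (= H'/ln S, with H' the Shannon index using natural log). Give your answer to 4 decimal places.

H' = −Σ pᵢ ln pᵢ = −((-0.102673) + (-0.163288) + (-0.102673) + (-0.247557) + (-0.163288) + (-0.240527)) = 1.020007 (working shown to 6 dp, full precision carried).
With S = 6 species, ln S = 1.791759, so J = 1.020007/1.791759 = 0.569277, i.e. 0.5693 to 4 decimal places.

0.5693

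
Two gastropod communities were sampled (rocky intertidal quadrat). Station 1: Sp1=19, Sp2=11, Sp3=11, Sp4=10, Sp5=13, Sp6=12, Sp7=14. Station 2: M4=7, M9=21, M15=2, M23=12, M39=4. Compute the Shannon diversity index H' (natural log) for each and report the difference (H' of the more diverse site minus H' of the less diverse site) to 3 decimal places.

Station 1: N=90, proportions 0.211111, 0.122222, 0.122222, 0.111111, 0.144444, 0.133333, 0.155556, giving H' = 1.923877 (working shown to 6 dp, full precision carried).
Station 2: N=46, proportions 0.152174, 0.456522, 0.043478, 0.26087, 0.086957, giving H' = 1.343713.
Difference = |1.923877 − 1.343713| = 0.580164, i.e. 0.580 to 3 decimal places.

0.580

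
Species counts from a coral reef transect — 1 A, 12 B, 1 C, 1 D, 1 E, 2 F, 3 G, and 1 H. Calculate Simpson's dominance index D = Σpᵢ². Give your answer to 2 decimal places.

Total N = 1+12+1+1+1+2+3+1 = 22, so the proportions are 0.0455, 0.5455, 0.0455, 0.0455, 0.0455, 0.0909, 0.1364, 0.0455 (working shown to 4 dp, full precision carried).
D = 0.0455² + 0.5455² + 0.0455² + 0.0455² + 0.0455² + 0.0909² + 0.1364² + 0.0455² = 0.0021 + 0.2975 + 0.0021 + 0.0021 + 0.0021 + 0.0083 + 0.0186 + 0.0021 = 0.3347.
To 2 decimal places, D = 0.33.

0.33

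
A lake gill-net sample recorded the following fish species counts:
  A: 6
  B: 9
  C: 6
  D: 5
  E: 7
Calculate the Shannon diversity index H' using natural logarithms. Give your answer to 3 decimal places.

Total N = 6+9+6+5+7 = 33, so the proportions are 0.18182, 0.27273, 0.18182, 0.15152, 0.21212 (working shown to 5 dp, full precision carried).
Each pᵢ ln pᵢ term: 0.18182×(-1.70475)=-0.30995, 0.27273×(-1.29928)=-0.35435, 0.18182×(-1.70475)=-0.30995, 0.15152×(-1.88707)=-0.28592, 0.21212×(-1.55060)=-0.32891.
Sum = -1.58909, so H' = 1.589.

1.589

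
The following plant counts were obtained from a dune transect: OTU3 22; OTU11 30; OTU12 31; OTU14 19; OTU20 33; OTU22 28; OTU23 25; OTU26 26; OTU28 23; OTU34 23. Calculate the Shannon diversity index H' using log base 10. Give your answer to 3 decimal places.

0.994

Total N = 22+30+31+19+33+28+25+26+23+23 = 260, so the proportions are 0.08462, 0.11538, 0.11923, 0.07308, 0.12692, 0.10769, 0.09615, 0.1, 0.08846, 0.08846 (working shown to 5 dp, full precision carried).
Each pᵢ log₁₀ pᵢ term: 0.08462×(-1.07255)=-0.09075, 0.11538×(-0.93785)=-0.10821, 0.11923×(-0.92361)=-0.11012, 0.07308×(-1.13622)=-0.08303, 0.12692×(-0.89646)=-0.11378, 0.10769×(-0.96782)=-0.10423, 0.09615×(-1.01703)=-0.09779, 0.1×(-1.00000)=-0.10000, 0.08846×(-1.05325)=-0.09317, 0.08846×(-1.05325)=-0.09317.
Sum = -0.99427, so H' = 0.994.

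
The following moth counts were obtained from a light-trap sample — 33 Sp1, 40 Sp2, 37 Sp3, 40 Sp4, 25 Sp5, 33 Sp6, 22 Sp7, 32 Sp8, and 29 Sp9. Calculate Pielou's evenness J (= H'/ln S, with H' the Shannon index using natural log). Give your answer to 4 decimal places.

0.9922

Total N = 33+40+37+40+25+33+22+32+29 = 291, so the proportions are 0.113402, 0.137457, 0.127148, 0.137457, 0.085911, 0.113402, 0.075601, 0.109966, 0.099656 (working shown to 6 dp, full precision carried).
H' = −Σ pᵢ ln pᵢ = −((-0.246855) + (-0.272776) + (-0.262230) + (-0.272776) + (-0.210863) + (-0.246855) + (-0.195224) + (-0.242759) + (-0.229810)) = 2.180149.
With S = 9 species, ln S = 2.197225, so J = 2.180149/2.197225 = 0.992228, i.e. 0.9922 to 4 decimal places.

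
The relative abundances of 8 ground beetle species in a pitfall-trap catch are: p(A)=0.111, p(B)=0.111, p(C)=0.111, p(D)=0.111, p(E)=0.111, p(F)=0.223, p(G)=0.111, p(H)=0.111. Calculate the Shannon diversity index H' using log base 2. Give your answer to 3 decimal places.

Each pᵢ log₂ pᵢ term (working shown to 5 dp, full precision carried): 0.111×(-3.17137)=-0.35202, 0.111×(-3.17137)=-0.35202, 0.111×(-3.17137)=-0.35202, 0.111×(-3.17137)=-0.35202, 0.111×(-3.17137)=-0.35202, 0.223×(-2.16488)=-0.48277, 0.111×(-3.17137)=-0.35202, 0.111×(-3.17137)=-0.35202.
Sum = -2.94692, so H' = 2.947.

2.947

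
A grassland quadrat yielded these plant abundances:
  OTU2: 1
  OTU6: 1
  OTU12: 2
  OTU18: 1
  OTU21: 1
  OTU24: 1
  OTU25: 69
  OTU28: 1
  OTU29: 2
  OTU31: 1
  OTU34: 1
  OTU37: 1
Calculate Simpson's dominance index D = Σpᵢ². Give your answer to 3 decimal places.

0.711

Total N = 1+1+2+1+1+1+69+1+2+1+1+1 = 82, so the proportions are 0.0122, 0.0122, 0.02439, 0.0122, 0.0122, 0.0122, 0.84146, 0.0122, 0.02439, 0.0122, 0.0122, 0.0122 (working shown to 5 dp, full precision carried).
D = 0.0122² + 0.0122² + 0.02439² + 0.0122² + 0.0122² + 0.0122² + 0.84146² + 0.0122² + 0.02439² + 0.0122² + 0.0122² + 0.0122² = 0.00015 + 0.00015 + 0.00059 + 0.00015 + 0.00015 + 0.00015 + 0.70806 + 0.00015 + 0.00059 + 0.00015 + 0.00015 + 0.00015 = 0.71059.
To 3 decimal places, D = 0.711.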